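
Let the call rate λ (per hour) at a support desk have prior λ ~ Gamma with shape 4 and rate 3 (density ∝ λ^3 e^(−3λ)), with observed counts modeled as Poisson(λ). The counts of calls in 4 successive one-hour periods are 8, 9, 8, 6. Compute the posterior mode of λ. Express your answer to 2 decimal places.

λ̂_MAP = 4.86

Σxᵢ = 8+9+8+6 = 31, with n = 4.
Posterior ∝ λ^3e^(−3λ) · λ^31e^(−4λ) = λ^34e^(−7λ), i.e. Gamma(shape=35, rate=7).
The mode of a Gamma(a, b) with a ≥ 1 (shape–rate) is (a−1)/b = 34/7 ≈ 4.86.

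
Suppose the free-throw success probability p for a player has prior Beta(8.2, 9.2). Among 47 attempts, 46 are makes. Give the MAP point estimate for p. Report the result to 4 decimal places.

Prior: Beta(8.2, 9.2).
Data: 46 successes in 47 trials. The binomial likelihood contributes p^46(1−p)^1, so the posterior is Beta(8.2+46, 9.2+1) = Beta(54.2, 10.2).
For Beta(a, b) with a, b > 1 the mode is (a−1)/(a+b−2) = 53.2/62.4 ≈ 0.8526.

p̂_MAP = 0.8526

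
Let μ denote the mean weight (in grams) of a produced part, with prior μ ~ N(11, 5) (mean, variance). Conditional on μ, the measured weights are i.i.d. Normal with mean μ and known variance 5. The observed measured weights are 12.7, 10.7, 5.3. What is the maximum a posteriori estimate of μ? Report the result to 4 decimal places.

n = 3; x̄ = (12.7 + 10.7 + 5.3)/3 = 28.7/3 = 287/30 ≈ 9.5667.
For a Normal prior and Normal likelihood with known variance, the posterior is Normal; its mode equals its mean, the precision-weighted average.
Prior precision 1/σ₀² = 1/5 = 0.2; data precision n/σ² = 3/5 = 0.6.
μ̂ = (0.2·11 + 0.6·(287/30)) / (0.2 + 0.6) = 7.94/0.8 = 9.9250.

μ̂_MAP = 9.9250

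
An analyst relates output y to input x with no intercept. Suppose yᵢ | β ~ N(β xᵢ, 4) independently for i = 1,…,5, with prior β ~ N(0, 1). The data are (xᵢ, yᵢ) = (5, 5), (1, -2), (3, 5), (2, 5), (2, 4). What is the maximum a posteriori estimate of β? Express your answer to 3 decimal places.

log p(β | y) = −Σ(yᵢ − βxᵢ)²/(2·4) − β²/(2·1) + const.
Setting the derivative to zero: Σxᵢ(yᵢ − βxᵢ)/4 − β/1 = 0, so β = Σxᵢyᵢ / (Σxᵢ² + σ²/τ²).
Σxᵢyᵢ = 5·5 + 1·(-2) + 3·5 + 2·5 + 2·4 = 56; Σxᵢ² = 43; σ²/τ² = 4.
β̂_MAP = 56 / (43 + 4) = 56/47 ≈ 1.191.

β̂_MAP = 1.191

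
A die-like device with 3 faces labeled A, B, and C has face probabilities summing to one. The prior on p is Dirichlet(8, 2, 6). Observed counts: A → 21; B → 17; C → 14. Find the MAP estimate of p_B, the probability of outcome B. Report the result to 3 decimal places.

MAP estimate of p_B = 0.277

The posterior is Dirichlet(αᵢ + nᵢ) = Dirichlet(29, 19, 20).
For a Dirichlet(a₁,…,a_K) with all aᵢ > 1, the mode has j-th component (aⱼ − 1)/(Σaᵢ − K).
Here Σaᵢ = 68 and K = 3, so p_B = (19 − 1)/(68 − 3) = 18/65 ≈ 0.277.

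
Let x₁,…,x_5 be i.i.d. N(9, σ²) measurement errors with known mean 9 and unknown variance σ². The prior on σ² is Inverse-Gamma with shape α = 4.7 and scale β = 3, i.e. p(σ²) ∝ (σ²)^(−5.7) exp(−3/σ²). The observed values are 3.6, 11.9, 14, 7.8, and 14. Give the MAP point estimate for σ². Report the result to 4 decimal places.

Sum of squared deviations about the known mean: SS = (3.6−9)² + (11.9−9)² + (14−9)² + (7.8−9)² + (14−9)² = 89.01.
The Normal likelihood contributes (σ²)^(−n/2) exp(−SS/(2σ²)), so the posterior is Inverse-Gamma(α + n/2, β + SS/2) = Inverse-Gamma(7.2, 47.505).
The mode of Inverse-Gamma(a, b) is b/(a+1) = 47.505/8.2 ≈ 5.7933.

σ̂²_MAP = 5.7933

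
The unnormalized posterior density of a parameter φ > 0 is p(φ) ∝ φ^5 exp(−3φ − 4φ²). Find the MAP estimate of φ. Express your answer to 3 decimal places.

φ̂_MAP = 0.625

ℓ'(φ) = 5/φ − 3 − 8φ. Setting this to zero and multiplying by φ: 8φ² + 3φ − 5 = 0.
φ = (−3 + √(3² + 4·8·5)) / (2·8) = (−3 + √169) / 16 = (−3 + 13)/16 = 5/8.
ℓ''(φ) = −5/φ² − 8 < 0, confirming a maximum.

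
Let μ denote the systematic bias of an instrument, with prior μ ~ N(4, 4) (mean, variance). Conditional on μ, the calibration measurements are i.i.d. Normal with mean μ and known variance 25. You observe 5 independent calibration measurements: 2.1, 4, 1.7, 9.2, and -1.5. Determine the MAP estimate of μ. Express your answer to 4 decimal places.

n = 5; x̄ = (2.1 + 4 + 1.7 + 9.2 + (-1.5))/5 = 15.5/5 = 3.1.
For a Normal prior and Normal likelihood with known variance, the posterior is Normal; its mode equals its mean, the precision-weighted average.
Prior precision 1/σ₀² = 1/4 = 0.25; data precision n/σ² = 5/25 = 0.2.
μ̂ = (0.25·4 + 0.2·3.1) / (0.25 + 0.2) = 1.62/0.45 = 3.6000.

μ̂_MAP = 3.6000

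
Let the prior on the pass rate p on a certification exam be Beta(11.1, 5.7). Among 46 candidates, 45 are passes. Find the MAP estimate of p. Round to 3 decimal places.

Prior: Beta(11.1, 5.7).
Data: 45 successes in 46 trials. The binomial likelihood contributes p^45(1−p)^1, so the posterior is Beta(11.1+45, 5.7+1) = Beta(56.1, 6.7).
For Beta(a, b) with a, b > 1 the mode is (a−1)/(a+b−2) = 55.1/60.8 ≈ 0.906.

p̂_MAP = 0.906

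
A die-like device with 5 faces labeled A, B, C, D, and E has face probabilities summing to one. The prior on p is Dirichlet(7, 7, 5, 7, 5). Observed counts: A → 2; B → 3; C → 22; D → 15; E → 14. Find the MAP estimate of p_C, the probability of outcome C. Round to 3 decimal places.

MAP estimate of p_C = 0.317

The posterior is Dirichlet(αᵢ + nᵢ) = Dirichlet(9, 10, 27, 22, 19).
For a Dirichlet(a₁,…,a_K) with all aᵢ > 1, the mode has j-th component (aⱼ − 1)/(Σaᵢ − K).
Here Σaᵢ = 87 and K = 5, so p_C = (27 − 1)/(87 − 5) = 26/82 ≈ 0.317.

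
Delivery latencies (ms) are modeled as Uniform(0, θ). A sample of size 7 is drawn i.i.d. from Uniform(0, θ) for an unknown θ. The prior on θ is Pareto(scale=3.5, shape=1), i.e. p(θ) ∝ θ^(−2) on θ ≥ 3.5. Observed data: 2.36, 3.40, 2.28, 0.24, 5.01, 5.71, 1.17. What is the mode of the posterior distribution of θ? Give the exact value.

θ̂_MAP = 5.71

The Uniform(0, θ) likelihood is θ^(−n) for θ ≥ max(xᵢ), zero otherwise. Here max(xᵢ) = 5.71.
Posterior ∝ θ^(−2) · θ^(−7) = θ^(−9) on θ ≥ max(3.5, 5.71) = 5.71.
This density is strictly decreasing in θ, so the posterior mode lies at the lower boundary of the support.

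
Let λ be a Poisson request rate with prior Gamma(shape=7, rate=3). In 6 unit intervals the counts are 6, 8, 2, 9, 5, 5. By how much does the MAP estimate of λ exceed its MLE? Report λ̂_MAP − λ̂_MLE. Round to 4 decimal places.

Σxᵢ = 35. Posterior is Gamma(42, 9); MAP = (42−1)/9 = 41/9 ≈ 4.55556.
MLE = x̄ = 35/6 ≈ 5.83333.
Difference = 41/9 − 35/6 = -23/18 ≈ -1.2778.

MAP − MLE = -1.2778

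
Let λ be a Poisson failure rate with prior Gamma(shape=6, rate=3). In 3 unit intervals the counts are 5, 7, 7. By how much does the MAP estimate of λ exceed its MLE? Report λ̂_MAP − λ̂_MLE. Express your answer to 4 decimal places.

MAP − MLE = -2.3333

Σxᵢ = 19. Posterior is Gamma(25, 6); MAP = (25−1)/6 = 24/6 ≈ 4.00000.
MLE = x̄ = 19/3 ≈ 6.33333.
Difference = 24/6 − 19/3 = -7/3 ≈ -2.3333.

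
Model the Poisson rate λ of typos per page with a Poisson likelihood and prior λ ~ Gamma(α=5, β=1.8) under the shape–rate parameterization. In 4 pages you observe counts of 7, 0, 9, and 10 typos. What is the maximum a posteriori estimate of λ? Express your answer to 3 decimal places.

Σxᵢ = 7+0+9+10 = 26, with n = 4.
Posterior ∝ λ^4e^(−1.8λ) · λ^26e^(−4λ) = λ^30e^(−5.8λ), i.e. Gamma(shape=31, rate=5.8).
The mode of a Gamma(a, b) with a ≥ 1 (shape–rate) is (a−1)/b = 30/5.8 ≈ 5.172.

λ̂_MAP = 5.172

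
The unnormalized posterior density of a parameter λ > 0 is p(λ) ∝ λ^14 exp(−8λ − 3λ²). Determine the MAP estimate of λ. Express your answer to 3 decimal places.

ℓ'(λ) = 14/λ − 8 − 6λ. Setting this to zero and multiplying by λ: 6λ² + 8λ − 14 = 0.
λ = (−8 + √(8² + 4·6·14)) / (2·6) = (−8 + √400) / 12 = (−8 + 20)/12 = 1.
ℓ''(λ) = −14/λ² − 6 < 0, confirming a maximum.

λ̂_MAP = 1.000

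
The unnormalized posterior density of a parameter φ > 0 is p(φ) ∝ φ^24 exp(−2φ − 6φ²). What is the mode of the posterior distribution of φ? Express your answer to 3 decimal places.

ℓ'(φ) = 24/φ − 2 − 12φ. Setting this to zero and multiplying by φ: 12φ² + 2φ − 24 = 0.
φ = (−2 + √(2² + 4·12·24)) / (2·12) = (−2 + √1156) / 24 = (−2 + 34)/24 = 4/3.
ℓ''(φ) = −24/φ² − 12 < 0, confirming a maximum.

φ̂_MAP = 1.333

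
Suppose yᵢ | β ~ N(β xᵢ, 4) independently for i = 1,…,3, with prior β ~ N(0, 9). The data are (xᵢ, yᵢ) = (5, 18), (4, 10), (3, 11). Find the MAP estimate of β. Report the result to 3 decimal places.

β̂_MAP = 3.231

log p(β | y) = −Σ(yᵢ − βxᵢ)²/(2·4) − β²/(2·9) + const.
Setting the derivative to zero: Σxᵢ(yᵢ − βxᵢ)/4 − β/9 = 0, so β = Σxᵢyᵢ / (Σxᵢ² + σ²/τ²).
Σxᵢyᵢ = 5·18 + 4·10 + 3·11 = 163; Σxᵢ² = 50; σ²/τ² = 4/9.
β̂_MAP = 163 / (50 + 4/9) = 163/(454/9) = 1467/454 ≈ 3.231.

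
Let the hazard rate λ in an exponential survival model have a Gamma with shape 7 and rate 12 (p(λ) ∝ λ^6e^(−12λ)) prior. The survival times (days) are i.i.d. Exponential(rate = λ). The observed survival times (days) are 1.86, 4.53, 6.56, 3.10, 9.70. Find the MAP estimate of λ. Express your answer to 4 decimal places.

The Exponential(rate=λ) likelihood is ∝ λ^n e^(−λΣtᵢ). Here n = 5 and Σtᵢ = 1.86 + 4.53 + 6.56 + 3.10 + 9.70 = 25.75.
Posterior ∝ λ^6e^(−12λ) · λ^5e^(−25.75λ) = λ^11e^(−37.75λ), i.e. Gamma(12, 37.75).
Mode = (a−1)/b = 11/37.75 ≈ 0.2914.

λ̂_MAP = 0.2914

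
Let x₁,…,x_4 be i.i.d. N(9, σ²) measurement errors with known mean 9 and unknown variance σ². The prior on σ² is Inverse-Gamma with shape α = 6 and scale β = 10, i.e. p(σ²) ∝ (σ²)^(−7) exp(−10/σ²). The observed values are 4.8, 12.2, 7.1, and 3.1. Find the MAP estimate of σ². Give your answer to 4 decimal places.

Sum of squared deviations about the known mean: SS = (4.8−9)² + (12.2−9)² + (7.1−9)² + (3.1−9)² = 66.3.
The Normal likelihood contributes (σ²)^(−n/2) exp(−SS/(2σ²)), so the posterior is Inverse-Gamma(α + n/2, β + SS/2) = Inverse-Gamma(8, 43.15).
The mode of Inverse-Gamma(a, b) is b/(a+1) = 43.15/9 ≈ 4.7944.

σ̂²_MAP = 4.7944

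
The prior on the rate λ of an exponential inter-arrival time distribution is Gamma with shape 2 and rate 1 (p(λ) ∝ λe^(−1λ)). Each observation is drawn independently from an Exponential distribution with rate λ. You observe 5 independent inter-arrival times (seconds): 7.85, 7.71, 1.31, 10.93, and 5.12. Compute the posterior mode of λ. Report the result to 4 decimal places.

The Exponential(rate=λ) likelihood is ∝ λ^n e^(−λΣtᵢ). Here n = 5 and Σtᵢ = 7.85 + 7.71 + 1.31 + 10.93 + 5.12 = 32.92.
Posterior ∝ λe^(−1λ) · λ^5e^(−32.92λ) = λ^6e^(−33.92λ), i.e. Gamma(7, 33.92).
Mode = (a−1)/b = 6/33.92 ≈ 0.1769.

λ̂_MAP = 0.1769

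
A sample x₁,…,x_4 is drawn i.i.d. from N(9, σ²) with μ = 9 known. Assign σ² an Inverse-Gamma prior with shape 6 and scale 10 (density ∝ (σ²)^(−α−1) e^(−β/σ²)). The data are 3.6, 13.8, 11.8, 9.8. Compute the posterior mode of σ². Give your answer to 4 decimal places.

Sum of squared deviations about the known mean: SS = (3.6−9)² + (13.8−9)² + (11.8−9)² + (9.8−9)² = 60.68.
The Normal likelihood contributes (σ²)^(−n/2) exp(−SS/(2σ²)), so the posterior is Inverse-Gamma(α + n/2, β + SS/2) = Inverse-Gamma(8, 40.34).
The mode of Inverse-Gamma(a, b) is b/(a+1) = 40.34/9 ≈ 4.4822.

σ̂²_MAP = 4.4822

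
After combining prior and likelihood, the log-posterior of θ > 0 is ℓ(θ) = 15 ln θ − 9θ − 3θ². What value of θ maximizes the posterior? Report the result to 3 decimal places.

ℓ'(θ) = 15/θ − 9 − 6θ. Setting this to zero and multiplying by θ: 6θ² + 9θ − 15 = 0.
θ = (−9 + √(9² + 4·6·15)) / (2·6) = (−9 + √441) / 12 = (−9 + 21)/12 = 1.
ℓ''(θ) = −15/θ² − 6 < 0, confirming a maximum.

θ̂_MAP = 1.000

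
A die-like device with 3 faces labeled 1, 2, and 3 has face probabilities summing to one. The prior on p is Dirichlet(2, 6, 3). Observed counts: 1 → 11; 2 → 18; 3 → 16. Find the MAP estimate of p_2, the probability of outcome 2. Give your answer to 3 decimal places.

MAP estimate: 0.434

The posterior is Dirichlet(αᵢ + nᵢ) = Dirichlet(13, 24, 19).
For a Dirichlet(a₁,…,a_K) with all aᵢ > 1, the mode has j-th component (aⱼ − 1)/(Σaᵢ − K).
Here Σaᵢ = 56 and K = 3, so p_2 = (24 − 1)/(56 − 3) = 23/53 ≈ 0.434.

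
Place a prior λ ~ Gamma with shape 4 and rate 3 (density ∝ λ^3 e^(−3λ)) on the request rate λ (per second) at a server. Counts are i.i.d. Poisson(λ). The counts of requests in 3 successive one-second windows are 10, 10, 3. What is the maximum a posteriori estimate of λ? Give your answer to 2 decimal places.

Σxᵢ = 10+10+3 = 23, with n = 3.
Posterior ∝ λ^3e^(−3λ) · λ^23e^(−3λ) = λ^26e^(−6λ), i.e. Gamma(shape=27, rate=6).
The mode of a Gamma(a, b) with a ≥ 1 (shape–rate) is (a−1)/b = 26/6 ≈ 4.33.

λ̂_MAP = 4.33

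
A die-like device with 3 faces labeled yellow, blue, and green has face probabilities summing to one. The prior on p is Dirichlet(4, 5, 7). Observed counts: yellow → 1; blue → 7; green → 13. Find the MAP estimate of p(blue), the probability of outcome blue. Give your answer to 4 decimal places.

MAP estimate of p(blue) = 0.3235

The posterior is Dirichlet(αᵢ + nᵢ) = Dirichlet(5, 12, 20).
For a Dirichlet(a₁,…,a_K) with all aᵢ > 1, the mode has j-th component (aⱼ − 1)/(Σaᵢ − K).
Here Σaᵢ = 37 and K = 3, so p(blue) = (12 − 1)/(37 − 3) = 11/34 ≈ 0.3235.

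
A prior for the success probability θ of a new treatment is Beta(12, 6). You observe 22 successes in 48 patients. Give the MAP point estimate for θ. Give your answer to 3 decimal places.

θ̂_MAP = 0.516

Prior: Beta(12, 6).
Data: 22 successes in 48 trials. The binomial likelihood contributes θ^22(1−θ)^26, so the posterior is Beta(12+22, 6+26) = Beta(34, 32).
For Beta(a, b) with a, b > 1 the mode is (a−1)/(a+b−2) = 33/64 ≈ 0.516.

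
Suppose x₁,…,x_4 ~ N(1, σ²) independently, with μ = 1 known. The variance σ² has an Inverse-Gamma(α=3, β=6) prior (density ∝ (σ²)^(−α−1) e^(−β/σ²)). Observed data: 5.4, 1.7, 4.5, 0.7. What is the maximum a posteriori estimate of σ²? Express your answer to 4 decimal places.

σ̂²_MAP = 3.6825

Sum of squared deviations about the known mean: SS = (5.4−1)² + (1.7−1)² + (4.5−1)² + (0.7−1)² = 32.19.
The Normal likelihood contributes (σ²)^(−n/2) exp(−SS/(2σ²)), so the posterior is Inverse-Gamma(α + n/2, β + SS/2) = Inverse-Gamma(5, 22.095).
The mode of Inverse-Gamma(a, b) is b/(a+1) = 22.095/6 ≈ 3.6825.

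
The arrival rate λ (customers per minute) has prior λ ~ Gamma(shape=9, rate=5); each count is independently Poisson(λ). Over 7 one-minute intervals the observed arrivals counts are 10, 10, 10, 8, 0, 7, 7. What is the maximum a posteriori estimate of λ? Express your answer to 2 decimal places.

λ̂_MAP = 5.00

Σxᵢ = 10+10+10+8+0+7+7 = 52, with n = 7.
Posterior ∝ λ^8e^(−5λ) · λ^52e^(−7λ) = λ^60e^(−12λ), i.e. Gamma(shape=61, rate=12).
The mode of a Gamma(a, b) with a ≥ 1 (shape–rate) is (a−1)/b = 60/12 ≈ 5.00.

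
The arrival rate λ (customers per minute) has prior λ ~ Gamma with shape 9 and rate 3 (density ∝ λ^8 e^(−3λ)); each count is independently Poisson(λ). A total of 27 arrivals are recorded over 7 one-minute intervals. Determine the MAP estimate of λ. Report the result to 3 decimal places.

λ̂_MAP = 3.500

Σxᵢ = 27, n = 7.
Posterior ∝ λ^8e^(−3λ) · λ^27e^(−7λ) = λ^35e^(−10λ), i.e. Gamma(shape=36, rate=10).
The mode of a Gamma(a, b) with a ≥ 1 (shape–rate) is (a−1)/b = 35/10 ≈ 3.500.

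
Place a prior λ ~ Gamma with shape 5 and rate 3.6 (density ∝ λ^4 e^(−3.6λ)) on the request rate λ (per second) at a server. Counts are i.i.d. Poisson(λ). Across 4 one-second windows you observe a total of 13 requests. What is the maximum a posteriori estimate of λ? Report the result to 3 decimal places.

Σxᵢ = 13, n = 4.
Posterior ∝ λ^4e^(−3.6λ) · λ^13e^(−4λ) = λ^17e^(−7.6λ), i.e. Gamma(shape=18, rate=7.6).
The mode of a Gamma(a, b) with a ≥ 1 (shape–rate) is (a−1)/b = 17/7.6 ≈ 2.237.

λ̂_MAP = 2.237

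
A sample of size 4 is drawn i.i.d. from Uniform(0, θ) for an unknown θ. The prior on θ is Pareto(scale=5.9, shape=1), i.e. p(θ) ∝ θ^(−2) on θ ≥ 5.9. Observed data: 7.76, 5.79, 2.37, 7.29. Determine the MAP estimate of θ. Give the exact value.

θ̂_MAP = 7.76

The Uniform(0, θ) likelihood is θ^(−n) for θ ≥ max(xᵢ), zero otherwise. Here max(xᵢ) = 7.76.
Posterior ∝ θ^(−2) · θ^(−4) = θ^(−6) on θ ≥ max(5.9, 7.76) = 7.76.
This density is strictly decreasing in θ, so the posterior mode lies at the lower boundary of the support.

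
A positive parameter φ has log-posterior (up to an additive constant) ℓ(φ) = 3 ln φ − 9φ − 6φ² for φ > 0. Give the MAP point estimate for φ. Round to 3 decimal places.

ℓ'(φ) = 3/φ − 9 − 12φ. Setting this to zero and multiplying by φ: 12φ² + 9φ − 3 = 0.
φ = (−9 + √(9² + 4·12·3)) / (2·12) = (−9 + √225) / 24 = (−9 + 15)/24 = 1/4.
ℓ''(φ) = −3/φ² − 12 < 0, confirming a maximum.

φ̂_MAP = 0.250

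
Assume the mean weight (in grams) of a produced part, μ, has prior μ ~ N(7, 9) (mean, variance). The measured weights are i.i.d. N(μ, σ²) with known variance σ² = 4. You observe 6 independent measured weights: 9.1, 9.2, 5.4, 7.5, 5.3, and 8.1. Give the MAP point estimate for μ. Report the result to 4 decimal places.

μ̂_MAP = 7.4034

n = 6; x̄ = (9.1 + 9.2 + 5.4 + 7.5 + 5.3 + 8.1)/6 = 44.6/6 = 223/30 ≈ 7.4333.
For a Normal prior and Normal likelihood with known variance, the posterior is Normal; its mode equals its mean, the precision-weighted average.
Prior precision 1/σ₀² = 1/9; data precision n/σ² = 6/4 = 1.5.
μ̂ = ((1/9)·7 + 1.5·(223/30)) / (1/9 + 1.5) = (2147/180)/(29/18) = 2147/290 ≈ 7.4034.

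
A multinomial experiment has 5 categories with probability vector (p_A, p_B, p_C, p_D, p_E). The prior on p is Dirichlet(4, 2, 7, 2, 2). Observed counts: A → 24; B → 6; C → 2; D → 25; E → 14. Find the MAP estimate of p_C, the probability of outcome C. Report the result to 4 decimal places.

MAP estimate of p_C = 0.0964

The posterior is Dirichlet(αᵢ + nᵢ) = Dirichlet(28, 8, 9, 27, 16).
For a Dirichlet(a₁,…,a_K) with all aᵢ > 1, the mode has j-th component (aⱼ − 1)/(Σaᵢ − K).
Here Σaᵢ = 88 and K = 5, so p_C = (9 − 1)/(88 − 5) = 8/83 ≈ 0.0964.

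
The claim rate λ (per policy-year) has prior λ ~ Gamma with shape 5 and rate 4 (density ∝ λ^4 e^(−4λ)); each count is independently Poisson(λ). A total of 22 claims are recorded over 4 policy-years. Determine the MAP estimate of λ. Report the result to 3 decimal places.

λ̂_MAP = 3.250

Σxᵢ = 22, n = 4.
Posterior ∝ λ^4e^(−4λ) · λ^22e^(−4λ) = λ^26e^(−8λ), i.e. Gamma(shape=27, rate=8).
The mode of a Gamma(a, b) with a ≥ 1 (shape–rate) is (a−1)/b = 26/8 ≈ 3.250.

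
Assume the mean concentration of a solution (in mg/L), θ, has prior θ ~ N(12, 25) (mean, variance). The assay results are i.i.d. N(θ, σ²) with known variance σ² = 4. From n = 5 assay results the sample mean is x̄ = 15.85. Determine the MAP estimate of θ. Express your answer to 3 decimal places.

θ̂_MAP = 15.731

n = 5, x̄ = 15.85.
For a Normal prior and Normal likelihood with known variance, the posterior is Normal; its mode equals its mean, the precision-weighted average.
Prior precision 1/σ₀² = 1/25 = 0.04; data precision n/σ² = 5/4 = 1.25.
θ̂ = (0.04·12 + 1.25·15.85) / (0.04 + 1.25) = 20.2925/1.29 = 8117/516 ≈ 15.731.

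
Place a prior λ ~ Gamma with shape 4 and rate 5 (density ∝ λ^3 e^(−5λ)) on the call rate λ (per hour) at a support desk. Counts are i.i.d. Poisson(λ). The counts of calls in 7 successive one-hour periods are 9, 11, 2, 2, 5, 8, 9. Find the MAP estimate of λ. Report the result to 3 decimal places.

Σxᵢ = 9+11+2+2+5+8+9 = 46, with n = 7.
Posterior ∝ λ^3e^(−5λ) · λ^46e^(−7λ) = λ^49e^(−12λ), i.e. Gamma(shape=50, rate=12).
The mode of a Gamma(a, b) with a ≥ 1 (shape–rate) is (a−1)/b = 49/12 ≈ 4.083.

λ̂_MAP = 4.083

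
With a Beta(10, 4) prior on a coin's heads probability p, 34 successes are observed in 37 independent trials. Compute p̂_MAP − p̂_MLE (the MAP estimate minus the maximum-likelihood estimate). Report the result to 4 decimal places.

Posterior is Beta(44, 7); MAP = (44−1)/(51−2) = 43/49 ≈ 0.87755.
MLE ignores the prior: p̂_MLE = k/n = 34/37 ≈ 0.91892.
Difference = 43/49 − 34/37 = -75/1813 ≈ -0.0414.

MAP − MLE = -0.0414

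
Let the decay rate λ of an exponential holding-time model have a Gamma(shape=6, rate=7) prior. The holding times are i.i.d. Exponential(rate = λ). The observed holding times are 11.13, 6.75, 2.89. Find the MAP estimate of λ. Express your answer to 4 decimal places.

λ̂_MAP = 0.2881

The Exponential(rate=λ) likelihood is ∝ λ^n e^(−λΣtᵢ). Here n = 3 and Σtᵢ = 11.13 + 6.75 + 2.89 = 20.77.
Posterior ∝ λ^5e^(−7λ) · λ^3e^(−20.77λ) = λ^8e^(−27.77λ), i.e. Gamma(9, 27.77).
Mode = (a−1)/b = 8/27.77 ≈ 0.2881.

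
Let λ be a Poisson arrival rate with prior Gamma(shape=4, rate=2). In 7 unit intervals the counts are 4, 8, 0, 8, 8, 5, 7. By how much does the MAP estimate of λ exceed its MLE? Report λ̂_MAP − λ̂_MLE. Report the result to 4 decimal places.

MAP − MLE = -0.9365

Σxᵢ = 40. Posterior is Gamma(44, 9); MAP = (44−1)/9 = 43/9 ≈ 4.77778.
MLE = x̄ = 40/7 ≈ 5.71429.
Difference = 43/9 − 40/7 = -59/63 ≈ -0.9365.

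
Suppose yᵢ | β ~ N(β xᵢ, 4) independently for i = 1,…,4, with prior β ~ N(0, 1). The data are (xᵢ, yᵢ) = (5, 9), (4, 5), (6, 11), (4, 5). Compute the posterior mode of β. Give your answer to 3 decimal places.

log p(β | y) = −Σ(yᵢ − βxᵢ)²/(2·4) − β²/(2·1) + const.
Setting the derivative to zero: Σxᵢ(yᵢ − βxᵢ)/4 − β/1 = 0, so β = Σxᵢyᵢ / (Σxᵢ² + σ²/τ²).
Σxᵢyᵢ = 5·9 + 4·5 + 6·11 + 4·5 = 151; Σxᵢ² = 93; σ²/τ² = 4.
β̂_MAP = 151 / (93 + 4) = 151/97 ≈ 1.557.

β̂_MAP = 1.557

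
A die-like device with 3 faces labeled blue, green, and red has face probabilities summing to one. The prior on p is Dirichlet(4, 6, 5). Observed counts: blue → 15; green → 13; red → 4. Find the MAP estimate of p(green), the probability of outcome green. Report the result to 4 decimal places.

MAP estimate of p(green) = 0.4091

The posterior is Dirichlet(αᵢ + nᵢ) = Dirichlet(19, 19, 9).
For a Dirichlet(a₁,…,a_K) with all aᵢ > 1, the mode has j-th component (aⱼ − 1)/(Σaᵢ − K).
Here Σaᵢ = 47 and K = 3, so p(green) = (19 − 1)/(47 − 3) = 18/44 ≈ 0.4091.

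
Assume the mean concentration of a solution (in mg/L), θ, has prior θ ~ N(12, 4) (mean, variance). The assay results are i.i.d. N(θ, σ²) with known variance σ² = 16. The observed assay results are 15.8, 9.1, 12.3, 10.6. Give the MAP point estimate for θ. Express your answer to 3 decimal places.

θ̂_MAP = 11.975

n = 4; x̄ = (15.8 + 9.1 + 12.3 + 10.6)/4 = 47.8/4 = 11.95.
For a Normal prior and Normal likelihood with known variance, the posterior is Normal; its mode equals its mean, the precision-weighted average.
Prior precision 1/σ₀² = 1/4 = 0.25; data precision n/σ² = 4/16 = 0.25.
θ̂ = (0.25·12 + 0.25·11.95) / (0.25 + 0.25) = 5.9875/0.5 = 11.975.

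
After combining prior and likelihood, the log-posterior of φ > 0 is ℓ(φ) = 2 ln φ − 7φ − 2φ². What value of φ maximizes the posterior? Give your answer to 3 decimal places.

ℓ'(φ) = 2/φ − 7 − 4φ. Setting this to zero and multiplying by φ: 4φ² + 7φ − 2 = 0.
φ = (−7 + √(7² + 4·4·2)) / (2·4) = (−7 + √81) / 8 = (−7 + 9)/8 = 1/4.
ℓ''(φ) = −2/φ² − 4 < 0, confirming a maximum.

φ̂_MAP = 0.250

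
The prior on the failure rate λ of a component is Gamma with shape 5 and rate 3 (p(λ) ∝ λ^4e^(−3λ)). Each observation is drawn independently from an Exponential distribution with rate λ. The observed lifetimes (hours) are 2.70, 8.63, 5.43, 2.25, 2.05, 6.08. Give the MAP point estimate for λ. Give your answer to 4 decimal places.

The Exponential(rate=λ) likelihood is ∝ λ^n e^(−λΣtᵢ). Here n = 6 and Σtᵢ = 2.70 + 8.63 + 5.43 + 2.25 + 2.05 + 6.08 = 27.14.
Posterior ∝ λ^4e^(−3λ) · λ^6e^(−27.14λ) = λ^10e^(−30.14λ), i.e. Gamma(11, 30.14).
Mode = (a−1)/b = 10/30.14 ≈ 0.3318.

λ̂_MAP = 0.3318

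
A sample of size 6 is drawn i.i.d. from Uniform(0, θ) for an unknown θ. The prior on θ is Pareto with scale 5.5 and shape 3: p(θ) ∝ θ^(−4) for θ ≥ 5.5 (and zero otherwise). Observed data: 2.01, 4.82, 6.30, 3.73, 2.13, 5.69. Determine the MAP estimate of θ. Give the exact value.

θ̂_MAP = 6.30

The Uniform(0, θ) likelihood is θ^(−n) for θ ≥ max(xᵢ), zero otherwise. Here max(xᵢ) = 6.30.
Posterior ∝ θ^(−4) · θ^(−6) = θ^(−10) on θ ≥ max(5.5, 6.30) = 6.30.
This density is strictly decreasing in θ, so the posterior mode lies at the lower boundary of the support.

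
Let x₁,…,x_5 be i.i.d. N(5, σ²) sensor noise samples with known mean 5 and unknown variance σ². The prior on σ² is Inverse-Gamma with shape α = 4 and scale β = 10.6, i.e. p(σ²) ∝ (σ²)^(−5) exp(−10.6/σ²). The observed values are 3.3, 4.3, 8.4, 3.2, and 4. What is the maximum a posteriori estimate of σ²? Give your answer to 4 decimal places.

Sum of squared deviations about the known mean: SS = (3.3−5)² + (4.3−5)² + (8.4−5)² + (3.2−5)² + (4−5)² = 19.18.
The Normal likelihood contributes (σ²)^(−n/2) exp(−SS/(2σ²)), so the posterior is Inverse-Gamma(α + n/2, β + SS/2) = Inverse-Gamma(6.5, 20.19).
The mode of Inverse-Gamma(a, b) is b/(a+1) = 20.19/7.5 ≈ 2.6920.

σ̂²_MAP = 2.6920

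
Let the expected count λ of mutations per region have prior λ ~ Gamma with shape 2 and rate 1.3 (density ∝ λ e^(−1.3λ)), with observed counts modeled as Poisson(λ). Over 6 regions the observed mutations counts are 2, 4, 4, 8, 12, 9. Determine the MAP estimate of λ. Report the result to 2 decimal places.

Σxᵢ = 2+4+4+8+12+9 = 39, with n = 6.
Posterior ∝ λe^(−1.3λ) · λ^39e^(−6λ) = λ^40e^(−7.3λ), i.e. Gamma(shape=41, rate=7.3).
The mode of a Gamma(a, b) with a ≥ 1 (shape–rate) is (a−1)/b = 40/7.3 ≈ 5.48.

λ̂_MAP = 5.48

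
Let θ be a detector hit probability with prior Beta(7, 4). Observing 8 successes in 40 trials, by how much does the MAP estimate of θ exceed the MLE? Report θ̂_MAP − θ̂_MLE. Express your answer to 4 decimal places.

MAP − MLE = 0.0857

Posterior is Beta(15, 36); MAP = (15−1)/(51−2) = 14/49 ≈ 0.28571.
MLE ignores the prior: θ̂_MLE = k/n = 8/40 ≈ 0.20000.
Difference = 14/49 − 8/40 = 3/35 ≈ 0.0857.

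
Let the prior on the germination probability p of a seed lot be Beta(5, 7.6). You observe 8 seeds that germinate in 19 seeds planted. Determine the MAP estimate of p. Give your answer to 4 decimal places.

p̂_MAP = 0.4054

Prior: Beta(5, 7.6).
Data: 8 successes in 19 trials. The binomial likelihood contributes p^8(1−p)^11, so the posterior is Beta(5+8, 7.6+11) = Beta(13, 18.6).
For Beta(a, b) with a, b > 1 the mode is (a−1)/(a+b−2) = 12/29.6 ≈ 0.4054.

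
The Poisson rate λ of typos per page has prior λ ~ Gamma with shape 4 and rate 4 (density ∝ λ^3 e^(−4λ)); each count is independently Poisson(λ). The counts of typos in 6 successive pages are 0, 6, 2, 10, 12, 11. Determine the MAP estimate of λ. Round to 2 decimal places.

Σxᵢ = 0+6+2+10+12+11 = 41, with n = 6.
Posterior ∝ λ^3e^(−4λ) · λ^41e^(−6λ) = λ^44e^(−10λ), i.e. Gamma(shape=45, rate=10).
The mode of a Gamma(a, b) with a ≥ 1 (shape–rate) is (a−1)/b = 44/10 ≈ 4.40.

λ̂_MAP = 4.40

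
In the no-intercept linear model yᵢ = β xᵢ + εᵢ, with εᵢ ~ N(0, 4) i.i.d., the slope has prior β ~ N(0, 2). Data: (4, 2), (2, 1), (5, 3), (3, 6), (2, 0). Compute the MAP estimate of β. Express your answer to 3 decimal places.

log p(β | y) = −Σ(yᵢ − βxᵢ)²/(2·4) − β²/(2·2) + const.
Setting the derivative to zero: Σxᵢ(yᵢ − βxᵢ)/4 − β/2 = 0, so β = Σxᵢyᵢ / (Σxᵢ² + σ²/τ²).
Σxᵢyᵢ = 4·2 + 2·1 + 5·3 + 3·6 + 2·0 = 43; Σxᵢ² = 58; σ²/τ² = 2.
β̂_MAP = 43 / (58 + 2) = 43/60 ≈ 0.717.

β̂_MAP = 0.717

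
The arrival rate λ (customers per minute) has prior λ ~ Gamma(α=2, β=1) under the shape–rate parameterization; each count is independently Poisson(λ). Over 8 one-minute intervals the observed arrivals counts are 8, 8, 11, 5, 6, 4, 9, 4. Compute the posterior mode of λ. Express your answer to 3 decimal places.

λ̂_MAP = 6.222

Σxᵢ = 8+8+11+5+6+4+9+4 = 55, with n = 8.
Posterior ∝ λe^(−1λ) · λ^55e^(−8λ) = λ^56e^(−9λ), i.e. Gamma(shape=57, rate=9).
The mode of a Gamma(a, b) with a ≥ 1 (shape–rate) is (a−1)/b = 56/9 ≈ 6.222.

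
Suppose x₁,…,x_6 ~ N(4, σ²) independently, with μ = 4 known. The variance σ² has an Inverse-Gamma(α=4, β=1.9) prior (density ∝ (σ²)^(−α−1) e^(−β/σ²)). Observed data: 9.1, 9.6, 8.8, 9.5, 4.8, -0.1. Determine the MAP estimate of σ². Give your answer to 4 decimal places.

σ̂²_MAP = 8.2444

Sum of squared deviations about the known mean: SS = (9.1−4)² + (9.6−4)² + (8.8−4)² + (9.5−4)² + (4.8−4)² + (-0.1−4)² = 128.11.
The Normal likelihood contributes (σ²)^(−n/2) exp(−SS/(2σ²)), so the posterior is Inverse-Gamma(α + n/2, β + SS/2) = Inverse-Gamma(7, 65.955).
The mode of Inverse-Gamma(a, b) is b/(a+1) = 65.955/8 ≈ 8.2444.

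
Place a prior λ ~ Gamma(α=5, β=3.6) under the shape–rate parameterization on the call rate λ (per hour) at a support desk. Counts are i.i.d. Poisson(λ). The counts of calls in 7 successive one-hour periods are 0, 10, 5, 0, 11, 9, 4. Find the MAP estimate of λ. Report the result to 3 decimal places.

Σxᵢ = 0+10+5+0+11+9+4 = 39, with n = 7.
Posterior ∝ λ^4e^(−3.6λ) · λ^39e^(−7λ) = λ^43e^(−10.6λ), i.e. Gamma(shape=44, rate=10.6).
The mode of a Gamma(a, b) with a ≥ 1 (shape–rate) is (a−1)/b = 43/10.6 ≈ 4.057.

λ̂_MAP = 4.057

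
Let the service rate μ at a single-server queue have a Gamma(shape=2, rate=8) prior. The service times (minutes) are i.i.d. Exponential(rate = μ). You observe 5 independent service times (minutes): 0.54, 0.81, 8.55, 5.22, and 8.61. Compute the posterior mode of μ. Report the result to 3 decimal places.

μ̂_MAP = 0.189

The Exponential(rate=μ) likelihood is ∝ μ^n e^(−μΣtᵢ). Here n = 5 and Σtᵢ = 0.54 + 0.81 + 8.55 + 5.22 + 8.61 = 23.73.
Posterior ∝ μe^(−8μ) · μ^5e^(−23.73μ) = μ^6e^(−31.73μ), i.e. Gamma(7, 31.73).
Mode = (a−1)/b = 6/31.73 ≈ 0.189.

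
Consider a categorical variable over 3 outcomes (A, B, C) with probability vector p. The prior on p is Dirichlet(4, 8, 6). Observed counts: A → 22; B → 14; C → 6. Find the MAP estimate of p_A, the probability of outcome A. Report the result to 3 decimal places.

The posterior is Dirichlet(αᵢ + nᵢ) = Dirichlet(26, 22, 12).
For a Dirichlet(a₁,…,a_K) with all aᵢ > 1, the mode has j-th component (aⱼ − 1)/(Σaᵢ − K).
Here Σaᵢ = 60 and K = 3, so p_A = (26 − 1)/(60 − 3) = 25/57 ≈ 0.439.

MAP estimate of p_A = 0.439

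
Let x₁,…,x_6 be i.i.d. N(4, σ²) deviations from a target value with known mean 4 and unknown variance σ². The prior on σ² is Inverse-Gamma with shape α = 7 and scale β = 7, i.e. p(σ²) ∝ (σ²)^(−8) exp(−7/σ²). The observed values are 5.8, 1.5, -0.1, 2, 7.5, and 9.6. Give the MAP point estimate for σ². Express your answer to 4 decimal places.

Sum of squared deviations about the known mean: SS = (5.8−4)² + (1.5−4)² + (-0.1−4)² + (2−4)² + (7.5−4)² + (9.6−4)² = 73.91.
The Normal likelihood contributes (σ²)^(−n/2) exp(−SS/(2σ²)), so the posterior is Inverse-Gamma(α + n/2, β + SS/2) = Inverse-Gamma(10, 43.955).
The mode of Inverse-Gamma(a, b) is b/(a+1) = 43.955/11 ≈ 3.9959.

σ̂²_MAP = 3.9959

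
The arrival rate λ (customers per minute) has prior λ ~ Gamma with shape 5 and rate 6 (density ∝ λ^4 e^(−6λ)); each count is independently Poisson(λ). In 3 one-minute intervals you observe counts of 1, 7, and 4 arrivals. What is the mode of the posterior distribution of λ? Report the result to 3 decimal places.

Σxᵢ = 1+7+4 = 12, with n = 3.
Posterior ∝ λ^4e^(−6λ) · λ^12e^(−3λ) = λ^16e^(−9λ), i.e. Gamma(shape=17, rate=9).
The mode of a Gamma(a, b) with a ≥ 1 (shape–rate) is (a−1)/b = 16/9 ≈ 1.778.

λ̂_MAP = 1.778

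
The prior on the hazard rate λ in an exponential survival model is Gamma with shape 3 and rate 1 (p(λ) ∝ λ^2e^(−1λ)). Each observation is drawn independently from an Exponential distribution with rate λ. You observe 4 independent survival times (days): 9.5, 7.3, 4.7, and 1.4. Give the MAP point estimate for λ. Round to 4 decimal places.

λ̂_MAP = 0.2510

The Exponential(rate=λ) likelihood is ∝ λ^n e^(−λΣtᵢ). Here n = 4 and Σtᵢ = 9.5 + 7.3 + 4.7 + 1.4 = 22.9.
Posterior ∝ λ^2e^(−1λ) · λ^4e^(−22.9λ) = λ^6e^(−23.9λ), i.e. Gamma(7, 23.9).
Mode = (a−1)/b = 6/23.9 ≈ 0.2510.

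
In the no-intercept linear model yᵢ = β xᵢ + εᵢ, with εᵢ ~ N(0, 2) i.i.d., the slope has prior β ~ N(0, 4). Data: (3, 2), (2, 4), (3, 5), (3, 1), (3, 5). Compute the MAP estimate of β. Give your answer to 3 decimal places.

β̂_MAP = 1.160

log p(β | y) = −Σ(yᵢ − βxᵢ)²/(2·2) − β²/(2·4) + const.
Setting the derivative to zero: Σxᵢ(yᵢ − βxᵢ)/2 − β/4 = 0, so β = Σxᵢyᵢ / (Σxᵢ² + σ²/τ²).
Σxᵢyᵢ = 3·2 + 2·4 + 3·5 + 3·1 + 3·5 = 47; Σxᵢ² = 40; σ²/τ² = 0.5.
β̂_MAP = 47 / (40 + 0.5) = 47/40.5 ≈ 1.160.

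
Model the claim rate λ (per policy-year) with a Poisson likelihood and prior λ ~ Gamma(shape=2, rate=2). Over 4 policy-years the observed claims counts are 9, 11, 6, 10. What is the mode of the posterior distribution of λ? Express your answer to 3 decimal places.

λ̂_MAP = 6.167

Σxᵢ = 9+11+6+10 = 36, with n = 4.
Posterior ∝ λe^(−2λ) · λ^36e^(−4λ) = λ^37e^(−6λ), i.e. Gamma(shape=38, rate=6).
The mode of a Gamma(a, b) with a ≥ 1 (shape–rate) is (a−1)/b = 37/6 ≈ 6.167.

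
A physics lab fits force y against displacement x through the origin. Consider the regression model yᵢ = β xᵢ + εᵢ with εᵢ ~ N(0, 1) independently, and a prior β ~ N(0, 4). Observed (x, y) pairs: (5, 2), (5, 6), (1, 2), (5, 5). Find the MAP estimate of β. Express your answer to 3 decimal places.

log p(β | y) = −Σ(yᵢ − βxᵢ)²/(2·1) − β²/(2·4) + const.
Setting the derivative to zero: Σxᵢ(yᵢ − βxᵢ)/1 − β/4 = 0, so β = Σxᵢyᵢ / (Σxᵢ² + σ²/τ²).
Σxᵢyᵢ = 5·2 + 5·6 + 1·2 + 5·5 = 67; Σxᵢ² = 76; σ²/τ² = 0.25.
β̂_MAP = 67 / (76 + 0.25) = 67/76.25 ≈ 0.879.

β̂_MAP = 0.879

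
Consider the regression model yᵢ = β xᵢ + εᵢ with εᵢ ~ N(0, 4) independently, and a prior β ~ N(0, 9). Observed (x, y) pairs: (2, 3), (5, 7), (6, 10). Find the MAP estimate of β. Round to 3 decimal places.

log p(β | y) = −Σ(yᵢ − βxᵢ)²/(2·4) − β²/(2·9) + const.
Setting the derivative to zero: Σxᵢ(yᵢ − βxᵢ)/4 − β/9 = 0, so β = Σxᵢyᵢ / (Σxᵢ² + σ²/τ²).
Σxᵢyᵢ = 2·3 + 5·7 + 6·10 = 101; Σxᵢ² = 65; σ²/τ² = 4/9.
β̂_MAP = 101 / (65 + 4/9) = 101/(589/9) = 909/589 ≈ 1.543.

β̂_MAP = 1.543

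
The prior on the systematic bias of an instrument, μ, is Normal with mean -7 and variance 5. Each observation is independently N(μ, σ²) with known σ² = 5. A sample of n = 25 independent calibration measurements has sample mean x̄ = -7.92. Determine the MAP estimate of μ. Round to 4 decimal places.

μ̂_MAP = -7.8846

n = 25, x̄ = -7.92.
For a Normal prior and Normal likelihood with known variance, the posterior is Normal; its mode equals its mean, the precision-weighted average.
Prior precision 1/σ₀² = 1/5 = 0.2; data precision n/σ² = 25/5 = 5.
μ̂ = (0.2·(-7) + 5·(-7.92)) / (0.2 + 5) = (-41)/5.2 = -205/26 ≈ -7.8846.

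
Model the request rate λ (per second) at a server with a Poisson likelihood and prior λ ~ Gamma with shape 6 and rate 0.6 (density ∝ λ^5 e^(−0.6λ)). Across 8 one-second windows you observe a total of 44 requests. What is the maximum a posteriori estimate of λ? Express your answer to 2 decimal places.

Σxᵢ = 44, n = 8.
Posterior ∝ λ^5e^(−0.6λ) · λ^44e^(−8λ) = λ^49e^(−8.6λ), i.e. Gamma(shape=50, rate=8.6).
The mode of a Gamma(a, b) with a ≥ 1 (shape–rate) is (a−1)/b = 49/8.6 ≈ 5.70.

λ̂_MAP = 5.70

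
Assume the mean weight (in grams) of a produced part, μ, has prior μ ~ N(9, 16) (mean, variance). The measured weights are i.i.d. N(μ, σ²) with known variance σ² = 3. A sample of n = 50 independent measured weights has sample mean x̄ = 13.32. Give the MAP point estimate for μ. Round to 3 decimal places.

n = 50, x̄ = 13.32.
For a Normal prior and Normal likelihood with known variance, the posterior is Normal; its mode equals its mean, the precision-weighted average.
Prior precision 1/σ₀² = 1/16 = 0.0625; data precision n/σ² = 50/3.
μ̂ = (0.0625·9 + (50/3)·13.32) / (0.0625 + 50/3) = 222.5625/(803/48) = 10683/803 ≈ 13.304.

μ̂_MAP = 13.304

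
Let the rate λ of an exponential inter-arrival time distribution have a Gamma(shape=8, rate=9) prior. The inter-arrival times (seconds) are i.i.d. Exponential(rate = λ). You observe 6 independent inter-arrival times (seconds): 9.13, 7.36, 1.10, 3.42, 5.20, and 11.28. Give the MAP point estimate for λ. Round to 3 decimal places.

λ̂_MAP = 0.280

The Exponential(rate=λ) likelihood is ∝ λ^n e^(−λΣtᵢ). Here n = 6 and Σtᵢ = 9.13 + 7.36 + 1.10 + 3.42 + 5.20 + 11.28 = 37.49.
Posterior ∝ λ^7e^(−9λ) · λ^6e^(−37.49λ) = λ^13e^(−46.49λ), i.e. Gamma(14, 46.49).
Mode = (a−1)/b = 13/46.49 ≈ 0.280.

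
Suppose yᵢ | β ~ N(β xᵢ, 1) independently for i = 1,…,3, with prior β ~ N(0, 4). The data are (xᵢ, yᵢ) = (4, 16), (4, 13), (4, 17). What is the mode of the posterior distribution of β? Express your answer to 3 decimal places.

log p(β | y) = −Σ(yᵢ − βxᵢ)²/(2·1) − β²/(2·4) + const.
Setting the derivative to zero: Σxᵢ(yᵢ − βxᵢ)/1 − β/4 = 0, so β = Σxᵢyᵢ / (Σxᵢ² + σ²/τ²).
Σxᵢyᵢ = 4·16 + 4·13 + 4·17 = 184; Σxᵢ² = 48; σ²/τ² = 0.25.
β̂_MAP = 184 / (48 + 0.25) = 184/48.25 ≈ 3.813.

β̂_MAP = 3.813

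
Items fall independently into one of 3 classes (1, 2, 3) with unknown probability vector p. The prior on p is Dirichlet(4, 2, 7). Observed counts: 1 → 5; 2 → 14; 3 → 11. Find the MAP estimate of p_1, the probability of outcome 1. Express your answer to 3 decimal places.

MAP estimate: 0.200

The posterior is Dirichlet(αᵢ + nᵢ) = Dirichlet(9, 16, 18).
For a Dirichlet(a₁,…,a_K) with all aᵢ > 1, the mode has j-th component (aⱼ − 1)/(Σaᵢ − K).
Here Σaᵢ = 43 and K = 3, so p_1 = (9 − 1)/(43 − 3) = 8/40 ≈ 0.200.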